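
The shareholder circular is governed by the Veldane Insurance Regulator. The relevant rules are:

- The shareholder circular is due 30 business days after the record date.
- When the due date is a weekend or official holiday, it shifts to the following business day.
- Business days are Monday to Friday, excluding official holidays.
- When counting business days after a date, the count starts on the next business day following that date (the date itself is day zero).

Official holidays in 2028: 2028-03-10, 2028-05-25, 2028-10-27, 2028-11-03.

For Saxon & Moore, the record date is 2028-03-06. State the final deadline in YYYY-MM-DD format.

2028-04-18

Starting the day after 2028-03-06 and counting 30 business days lands on 2028-04-18.
Since 2028-04-18 is a Tuesday and not a holiday, the date is unchanged.
So the filing is due 2028-04-18.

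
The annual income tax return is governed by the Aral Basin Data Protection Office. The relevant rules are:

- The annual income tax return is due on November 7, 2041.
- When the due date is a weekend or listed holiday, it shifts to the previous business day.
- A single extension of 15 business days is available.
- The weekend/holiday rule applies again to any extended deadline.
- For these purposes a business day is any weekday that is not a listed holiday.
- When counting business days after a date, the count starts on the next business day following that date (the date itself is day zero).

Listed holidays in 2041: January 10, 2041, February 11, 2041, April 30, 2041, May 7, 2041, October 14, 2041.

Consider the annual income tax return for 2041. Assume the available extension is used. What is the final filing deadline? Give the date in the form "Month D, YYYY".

November 28, 2041

The statutory due date is November 7, 2041.
Since November 7, 2041 is a Thursday and not a holiday, the date is unchanged.
Counting 15 further business days from November 7, 2041 reaches November 28, 2041.
November 28, 2041 is a Thursday and not a listed holiday, so it stands.
The final due date is November 28, 2041.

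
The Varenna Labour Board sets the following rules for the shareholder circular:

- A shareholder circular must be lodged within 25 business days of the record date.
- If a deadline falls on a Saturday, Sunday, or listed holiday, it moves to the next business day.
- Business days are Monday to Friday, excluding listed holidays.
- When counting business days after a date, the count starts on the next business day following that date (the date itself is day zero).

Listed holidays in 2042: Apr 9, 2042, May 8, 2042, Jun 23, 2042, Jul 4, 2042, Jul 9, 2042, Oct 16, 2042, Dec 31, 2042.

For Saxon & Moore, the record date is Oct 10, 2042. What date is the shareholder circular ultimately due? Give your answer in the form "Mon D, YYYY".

Nov 17, 2042

25 business days after Oct 10, 2042, excluding weekends and holidays, is Nov 17, 2042.
Nov 17, 2042 (Monday) is already a business day.
The final due date is Nov 17, 2042.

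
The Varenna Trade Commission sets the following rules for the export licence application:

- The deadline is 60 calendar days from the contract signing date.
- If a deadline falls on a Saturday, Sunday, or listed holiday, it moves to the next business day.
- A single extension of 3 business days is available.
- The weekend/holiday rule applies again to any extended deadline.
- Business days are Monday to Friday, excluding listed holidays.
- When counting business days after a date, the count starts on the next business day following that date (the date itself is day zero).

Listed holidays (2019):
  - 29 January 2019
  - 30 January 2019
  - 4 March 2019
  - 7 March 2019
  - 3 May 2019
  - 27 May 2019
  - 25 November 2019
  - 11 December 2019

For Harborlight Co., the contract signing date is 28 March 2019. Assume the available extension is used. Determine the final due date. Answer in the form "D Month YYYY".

From 28 March 2019, 60 calendar days later is 27 May 2019.
27 May 2019 is a listed holiday; the next business day is 28 May 2019 (Tuesday).
Counting 3 further business days from 28 May 2019 reaches 31 May 2019.
31 May 2019 (Friday) is already a business day.
Final deadline: 31 May 2019.

31 May 2019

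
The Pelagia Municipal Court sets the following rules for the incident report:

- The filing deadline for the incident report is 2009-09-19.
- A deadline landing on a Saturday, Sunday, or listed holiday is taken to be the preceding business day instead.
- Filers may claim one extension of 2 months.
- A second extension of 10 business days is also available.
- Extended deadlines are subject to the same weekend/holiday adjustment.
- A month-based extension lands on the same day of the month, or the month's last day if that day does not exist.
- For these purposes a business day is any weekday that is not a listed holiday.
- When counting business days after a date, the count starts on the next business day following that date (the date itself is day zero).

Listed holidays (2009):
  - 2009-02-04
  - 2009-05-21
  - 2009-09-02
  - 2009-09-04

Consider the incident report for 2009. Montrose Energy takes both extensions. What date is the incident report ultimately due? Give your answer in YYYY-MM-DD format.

2009-12-02

Start from the fixed due date, 2009-09-19.
2009-09-19 is a Saturday; the preceding business day is 2009-09-18 (Friday).
Applying the 2 months extension: 2 months after 2009-09-18 is 2009-11-18.
2009-11-18 is a Wednesday and not a listed holiday, so it stands.
The 10-business-day extension runs from 2009-11-18 to 2009-12-02.
2009-12-02 falls on a Wednesday, which is a business day, so no adjustment is needed.
Deadline: 2009-12-02.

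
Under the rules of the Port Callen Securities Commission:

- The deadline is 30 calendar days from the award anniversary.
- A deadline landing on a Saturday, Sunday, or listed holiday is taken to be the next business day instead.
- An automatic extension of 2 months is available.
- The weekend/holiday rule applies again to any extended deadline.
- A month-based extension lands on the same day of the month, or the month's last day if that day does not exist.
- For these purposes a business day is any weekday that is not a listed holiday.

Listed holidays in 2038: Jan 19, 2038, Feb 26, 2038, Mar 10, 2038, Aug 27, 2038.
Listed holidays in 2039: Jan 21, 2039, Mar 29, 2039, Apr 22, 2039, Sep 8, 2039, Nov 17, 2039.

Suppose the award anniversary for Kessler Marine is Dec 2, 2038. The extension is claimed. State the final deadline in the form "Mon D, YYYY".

Adding 30 calendar days to Dec 2, 2038 gives Jan 1, 2039.
Jan 1, 2039 is a Saturday, so it moves to the next business day, Jan 3, 2039 (Monday).
Applying the 2 months extension: 2 months after Jan 3, 2039 is Mar 3, 2039.
Mar 3, 2039 is a Thursday and not a listed holiday, so it stands.
Deadline: Mar 3, 2039.

Mar 3, 2039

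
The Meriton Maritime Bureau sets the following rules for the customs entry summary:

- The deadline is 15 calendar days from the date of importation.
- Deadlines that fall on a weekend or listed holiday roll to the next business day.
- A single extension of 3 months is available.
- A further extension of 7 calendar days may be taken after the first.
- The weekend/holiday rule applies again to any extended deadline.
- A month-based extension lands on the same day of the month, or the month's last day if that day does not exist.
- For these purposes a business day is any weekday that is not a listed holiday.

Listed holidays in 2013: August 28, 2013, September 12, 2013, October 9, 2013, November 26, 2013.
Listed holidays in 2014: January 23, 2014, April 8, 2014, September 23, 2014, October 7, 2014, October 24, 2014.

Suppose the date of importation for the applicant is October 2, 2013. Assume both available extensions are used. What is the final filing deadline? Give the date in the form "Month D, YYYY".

January 24, 2014

15 calendar days after October 2, 2013 is October 17, 2013.
Since October 17, 2013 is a Thursday and not a holiday, the date is unchanged.
The 3 months extension carries October 17, 2013 to January 17, 2014.
January 17, 2014 (Friday) is already a business day.
The 7-calendar-day extension moves the deadline from January 17, 2014 to January 24, 2014.
January 24, 2014 is a Friday and not a listed holiday, so it stands.
Deadline: January 24, 2014.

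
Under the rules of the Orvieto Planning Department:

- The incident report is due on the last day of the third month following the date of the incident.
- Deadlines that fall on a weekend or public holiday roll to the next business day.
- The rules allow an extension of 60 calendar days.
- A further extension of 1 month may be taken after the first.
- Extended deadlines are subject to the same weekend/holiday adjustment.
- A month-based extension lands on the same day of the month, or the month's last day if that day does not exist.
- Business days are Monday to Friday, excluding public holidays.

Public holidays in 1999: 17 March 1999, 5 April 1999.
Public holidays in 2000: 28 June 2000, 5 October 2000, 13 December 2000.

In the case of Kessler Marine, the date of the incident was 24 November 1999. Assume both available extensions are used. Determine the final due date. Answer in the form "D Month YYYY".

3 months after 24 November 1999 falls in February 2000; the last day of that month is 29 February 2000.
29 February 2000 (Tuesday) is already a business day.
With the 60-day extension, 29 February 2000 becomes 29 April 2000.
29 April 2000 is a Saturday, so it moves to the next business day, 1 May 2000 (Monday).
The 1 month extension carries 1 May 2000 to 1 June 2000.
Since 1 June 2000 is a Thursday and not a holiday, the date is unchanged.
The final due date is 1 June 2000.

1 June 2000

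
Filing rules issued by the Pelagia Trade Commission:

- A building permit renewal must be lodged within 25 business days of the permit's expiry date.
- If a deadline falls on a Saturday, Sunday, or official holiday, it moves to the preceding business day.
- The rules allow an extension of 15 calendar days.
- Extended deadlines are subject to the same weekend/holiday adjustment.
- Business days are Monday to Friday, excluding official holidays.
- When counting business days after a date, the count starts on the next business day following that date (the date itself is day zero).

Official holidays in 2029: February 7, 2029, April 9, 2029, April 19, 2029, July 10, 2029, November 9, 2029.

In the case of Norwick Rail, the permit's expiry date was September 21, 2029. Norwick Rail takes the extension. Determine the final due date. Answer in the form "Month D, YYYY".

November 8, 2029

Counting 25 business days after September 21, 2029 (skipping weekends and listed holidays) reaches October 26, 2029.
October 26, 2029 (Friday) is already a business day.
Add the 15 calendar-day extension to October 26, 2029: November 10, 2029.
November 10, 2029 is a Saturday; the preceding business day is November 8, 2029 (Thursday).
So the filing is due November 8, 2029.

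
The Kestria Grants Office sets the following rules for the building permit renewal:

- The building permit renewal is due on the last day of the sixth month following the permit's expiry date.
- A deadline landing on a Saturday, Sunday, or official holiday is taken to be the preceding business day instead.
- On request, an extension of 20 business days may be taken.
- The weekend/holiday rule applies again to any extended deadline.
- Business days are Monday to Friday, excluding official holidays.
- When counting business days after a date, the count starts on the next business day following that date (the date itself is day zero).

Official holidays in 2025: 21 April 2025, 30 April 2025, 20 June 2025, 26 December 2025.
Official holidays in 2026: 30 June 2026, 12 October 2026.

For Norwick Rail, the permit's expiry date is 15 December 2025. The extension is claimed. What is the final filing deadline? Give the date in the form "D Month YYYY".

28 July 2026

The sixth month after 15 December 2025 is June 2026, whose last day is 30 June 2026.
30 June 2026 is a listed holiday; the preceding business day is 29 June 2026 (Monday).
Applying the 20-business-day extension: 20 business days after 29 June 2026 is 28 July 2026.
28 July 2026 is a Tuesday and not a listed holiday, so it stands.
Deadline: 28 July 2026.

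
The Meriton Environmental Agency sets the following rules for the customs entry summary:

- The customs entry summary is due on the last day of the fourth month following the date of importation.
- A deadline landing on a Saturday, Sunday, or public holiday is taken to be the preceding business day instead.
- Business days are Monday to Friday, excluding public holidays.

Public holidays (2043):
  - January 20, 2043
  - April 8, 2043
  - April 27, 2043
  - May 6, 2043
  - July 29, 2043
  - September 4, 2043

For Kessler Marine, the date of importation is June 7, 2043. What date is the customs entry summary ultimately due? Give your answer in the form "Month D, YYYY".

4 months after June 7, 2043 is October 2043; that month ends on October 31, 2043.
Because October 31, 2043 is a Saturday, the deadline becomes October 30, 2043 (Friday).
Deadline: October 30, 2043.

October 30, 2043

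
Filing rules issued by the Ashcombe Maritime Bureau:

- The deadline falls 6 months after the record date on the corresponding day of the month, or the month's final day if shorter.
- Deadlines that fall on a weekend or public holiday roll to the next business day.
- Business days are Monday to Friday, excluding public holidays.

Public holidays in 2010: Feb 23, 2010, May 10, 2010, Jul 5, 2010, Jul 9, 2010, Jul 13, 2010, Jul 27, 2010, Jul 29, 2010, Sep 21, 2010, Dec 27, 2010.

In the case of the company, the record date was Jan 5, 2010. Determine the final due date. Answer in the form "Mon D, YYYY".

Jul 6, 2010

Moving 6 months forward from Jan 5, 2010 on the corresponding day gives Jul 5, 2010.
Jul 5, 2010 is a listed holiday; the next business day is Jul 6, 2010 (Tuesday).
So the filing is due Jul 6, 2010.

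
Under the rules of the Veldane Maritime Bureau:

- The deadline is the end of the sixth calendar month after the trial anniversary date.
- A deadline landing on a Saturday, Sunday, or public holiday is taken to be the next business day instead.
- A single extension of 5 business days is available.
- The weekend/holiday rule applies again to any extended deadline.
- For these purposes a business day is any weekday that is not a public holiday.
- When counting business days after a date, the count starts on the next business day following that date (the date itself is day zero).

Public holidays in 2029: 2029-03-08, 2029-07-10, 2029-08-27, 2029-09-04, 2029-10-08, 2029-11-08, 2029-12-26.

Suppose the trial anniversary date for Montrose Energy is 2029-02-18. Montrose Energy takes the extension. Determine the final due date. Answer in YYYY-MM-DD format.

2029-09-10

The sixth month after 2029-02-18 is August 2029, whose last day is 2029-08-31.
2029-08-31 is a Friday and not a listed holiday, so it stands.
The 5-business-day extension runs from 2029-08-31 to 2029-09-10.
Since 2029-09-10 is a Monday and not a holiday, the date is unchanged.
Final deadline: 2029-09-10.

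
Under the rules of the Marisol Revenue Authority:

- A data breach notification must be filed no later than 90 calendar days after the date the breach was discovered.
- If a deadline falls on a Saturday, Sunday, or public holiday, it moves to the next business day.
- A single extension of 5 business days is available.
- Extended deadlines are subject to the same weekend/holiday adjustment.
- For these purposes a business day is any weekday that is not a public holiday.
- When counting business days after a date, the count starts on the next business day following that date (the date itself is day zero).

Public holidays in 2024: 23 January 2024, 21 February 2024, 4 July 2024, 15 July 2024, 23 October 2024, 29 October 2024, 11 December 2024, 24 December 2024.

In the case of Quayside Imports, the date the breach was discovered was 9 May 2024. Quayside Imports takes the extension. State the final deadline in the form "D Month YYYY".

From 9 May 2024, 90 calendar days later is 7 August 2024.
Since 7 August 2024 is a Wednesday and not a holiday, the date is unchanged.
The 5-business-day extension runs from 7 August 2024 to 14 August 2024.
Since 14 August 2024 is a Wednesday and not a holiday, the date is unchanged.
Deadline: 14 August 2024.

14 August 2024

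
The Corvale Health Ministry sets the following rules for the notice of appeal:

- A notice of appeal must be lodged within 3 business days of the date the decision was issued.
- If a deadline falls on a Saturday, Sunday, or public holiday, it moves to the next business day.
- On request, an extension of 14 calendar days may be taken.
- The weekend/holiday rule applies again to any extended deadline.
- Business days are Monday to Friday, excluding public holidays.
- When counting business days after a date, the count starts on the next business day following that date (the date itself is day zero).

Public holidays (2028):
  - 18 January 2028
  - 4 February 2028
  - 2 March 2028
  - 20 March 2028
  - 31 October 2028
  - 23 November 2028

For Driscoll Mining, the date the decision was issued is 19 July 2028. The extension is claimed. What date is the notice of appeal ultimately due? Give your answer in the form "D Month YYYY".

3 business days after 19 July 2028, excluding weekends and holidays, is 24 July 2028.
24 July 2028 is a Monday and not a listed holiday, so it stands.
Add the 14 calendar-day extension to 24 July 2028: 7 August 2028.
7 August 2028 (Monday) is already a business day.
Final deadline: 7 August 2028.

7 August 2028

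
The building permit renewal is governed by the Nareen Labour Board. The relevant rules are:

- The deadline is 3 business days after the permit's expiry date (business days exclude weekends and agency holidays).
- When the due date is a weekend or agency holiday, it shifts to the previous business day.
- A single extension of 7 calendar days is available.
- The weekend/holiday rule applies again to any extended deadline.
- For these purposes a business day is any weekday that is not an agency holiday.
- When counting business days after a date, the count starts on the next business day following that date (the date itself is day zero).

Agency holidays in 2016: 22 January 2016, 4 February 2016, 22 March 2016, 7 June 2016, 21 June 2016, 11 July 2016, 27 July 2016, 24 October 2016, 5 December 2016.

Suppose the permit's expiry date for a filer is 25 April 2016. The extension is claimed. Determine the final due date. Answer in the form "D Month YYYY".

5 May 2016

Counting 3 business days after 25 April 2016 (skipping weekends and listed holidays) reaches 28 April 2016.
28 April 2016 (Thursday) is already a business day.
With the 7-day extension, 28 April 2016 becomes 5 May 2016.
Since 5 May 2016 is a Thursday and not a holiday, the date is unchanged.
Deadline: 5 May 2016.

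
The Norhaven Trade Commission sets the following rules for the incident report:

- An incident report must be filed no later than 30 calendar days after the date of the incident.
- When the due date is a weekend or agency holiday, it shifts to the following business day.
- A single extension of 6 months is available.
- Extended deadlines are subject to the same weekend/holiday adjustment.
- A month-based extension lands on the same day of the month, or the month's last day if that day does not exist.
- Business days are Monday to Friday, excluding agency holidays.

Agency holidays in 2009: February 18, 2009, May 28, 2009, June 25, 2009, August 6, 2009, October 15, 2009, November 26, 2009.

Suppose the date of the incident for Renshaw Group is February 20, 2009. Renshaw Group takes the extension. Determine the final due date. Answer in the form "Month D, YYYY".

Trigger date February 20, 2009 + 30 calendar days = March 22, 2009.
March 22, 2009 is a Sunday, so it moves to the next business day, March 23, 2009 (Monday).
The 6 months extension carries March 23, 2009 to September 23, 2009.
September 23, 2009 (Wednesday) is already a business day.
Final deadline: September 23, 2009.

September 23, 2009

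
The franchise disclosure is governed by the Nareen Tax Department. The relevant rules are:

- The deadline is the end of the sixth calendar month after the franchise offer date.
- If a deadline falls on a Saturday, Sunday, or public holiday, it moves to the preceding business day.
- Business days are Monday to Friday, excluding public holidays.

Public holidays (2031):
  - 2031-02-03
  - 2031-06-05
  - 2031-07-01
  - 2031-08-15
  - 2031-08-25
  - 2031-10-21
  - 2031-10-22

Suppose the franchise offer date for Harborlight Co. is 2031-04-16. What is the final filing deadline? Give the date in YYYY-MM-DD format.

6 months after 2031-04-16 falls in October 2031; the last day of that month is 2031-10-31.
2031-10-31 is a Friday and not a listed holiday, so it stands.
So the filing is due 2031-10-31.

2031-10-31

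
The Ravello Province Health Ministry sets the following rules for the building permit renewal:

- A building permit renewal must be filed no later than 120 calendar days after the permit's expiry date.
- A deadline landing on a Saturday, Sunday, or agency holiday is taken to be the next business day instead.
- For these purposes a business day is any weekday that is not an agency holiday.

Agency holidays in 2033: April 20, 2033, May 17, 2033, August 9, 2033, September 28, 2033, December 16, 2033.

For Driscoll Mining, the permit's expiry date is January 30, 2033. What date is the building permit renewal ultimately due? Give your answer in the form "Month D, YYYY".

Adding 120 calendar days to January 30, 2033 gives May 30, 2033.
Since May 30, 2033 is a Monday and not a holiday, the date is unchanged.
Final deadline: May 30, 2033.

May 30, 2033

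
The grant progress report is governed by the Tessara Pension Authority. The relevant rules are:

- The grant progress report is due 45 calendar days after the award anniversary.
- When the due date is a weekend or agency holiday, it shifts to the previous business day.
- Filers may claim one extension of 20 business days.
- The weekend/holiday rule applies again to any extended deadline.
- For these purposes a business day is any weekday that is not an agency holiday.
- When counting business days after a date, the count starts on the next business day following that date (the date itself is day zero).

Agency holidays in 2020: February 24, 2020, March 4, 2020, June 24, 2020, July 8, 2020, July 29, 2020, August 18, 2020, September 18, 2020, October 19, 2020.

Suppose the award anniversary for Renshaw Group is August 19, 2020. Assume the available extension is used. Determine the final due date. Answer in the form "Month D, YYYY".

November 2, 2020

From August 19, 2020, 45 calendar days later is October 3, 2020.
October 3, 2020 falls on a Saturday. Rolling to the preceding business day gives October 2, 2020, a Friday.
Applying the 20-business-day extension: 20 business days after October 2, 2020 is November 2, 2020.
Since November 2, 2020 is a Monday and not a holiday, the date is unchanged.
The final due date is November 2, 2020.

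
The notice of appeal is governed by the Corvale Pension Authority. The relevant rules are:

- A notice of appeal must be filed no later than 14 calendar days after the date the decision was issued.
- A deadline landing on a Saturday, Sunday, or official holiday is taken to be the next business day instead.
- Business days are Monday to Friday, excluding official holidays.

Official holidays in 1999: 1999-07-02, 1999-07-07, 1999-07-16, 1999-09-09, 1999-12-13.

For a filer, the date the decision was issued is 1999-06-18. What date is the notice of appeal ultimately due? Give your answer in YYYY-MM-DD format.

1999-07-05

Adding 14 calendar days to 1999-06-18 gives 1999-07-02.
Because 1999-07-02 is a listed holiday, the deadline becomes 1999-07-05 (Monday).
Deadline: 1999-07-05.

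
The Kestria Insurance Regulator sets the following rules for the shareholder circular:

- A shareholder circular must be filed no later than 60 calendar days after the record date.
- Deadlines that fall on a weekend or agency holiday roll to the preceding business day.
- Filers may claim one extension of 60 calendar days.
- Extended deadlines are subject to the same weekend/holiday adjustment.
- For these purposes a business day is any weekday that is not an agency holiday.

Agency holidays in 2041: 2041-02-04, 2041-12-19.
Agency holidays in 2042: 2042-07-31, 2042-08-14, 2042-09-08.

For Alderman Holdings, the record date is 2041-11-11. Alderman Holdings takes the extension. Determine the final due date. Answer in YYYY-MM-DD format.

2042-03-11

Adding 60 calendar days to 2041-11-11 gives 2042-01-10.
Since 2042-01-10 is a Friday and not a holiday, the date is unchanged.
The 60-calendar-day extension moves the deadline from 2042-01-10 to 2042-03-11.
Since 2042-03-11 is a Tuesday and not a holiday, the date is unchanged.
The final due date is 2042-03-11.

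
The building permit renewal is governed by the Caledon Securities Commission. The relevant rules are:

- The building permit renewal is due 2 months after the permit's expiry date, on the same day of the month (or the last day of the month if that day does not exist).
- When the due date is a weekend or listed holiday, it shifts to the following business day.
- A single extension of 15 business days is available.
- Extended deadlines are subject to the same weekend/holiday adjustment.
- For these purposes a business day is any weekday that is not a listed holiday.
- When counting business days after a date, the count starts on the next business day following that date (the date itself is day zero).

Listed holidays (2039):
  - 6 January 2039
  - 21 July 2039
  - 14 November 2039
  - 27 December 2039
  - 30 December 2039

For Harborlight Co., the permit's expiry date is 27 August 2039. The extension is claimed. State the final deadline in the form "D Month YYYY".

18 November 2039

2 months after 27 August 2039, on the same day of the month, is 27 October 2039.
Since 27 October 2039 is a Thursday and not a holiday, the date is unchanged.
Counting 15 further business days from 27 October 2039 reaches 18 November 2039.
18 November 2039 (Friday) is already a business day.
So the filing is due 18 November 2039.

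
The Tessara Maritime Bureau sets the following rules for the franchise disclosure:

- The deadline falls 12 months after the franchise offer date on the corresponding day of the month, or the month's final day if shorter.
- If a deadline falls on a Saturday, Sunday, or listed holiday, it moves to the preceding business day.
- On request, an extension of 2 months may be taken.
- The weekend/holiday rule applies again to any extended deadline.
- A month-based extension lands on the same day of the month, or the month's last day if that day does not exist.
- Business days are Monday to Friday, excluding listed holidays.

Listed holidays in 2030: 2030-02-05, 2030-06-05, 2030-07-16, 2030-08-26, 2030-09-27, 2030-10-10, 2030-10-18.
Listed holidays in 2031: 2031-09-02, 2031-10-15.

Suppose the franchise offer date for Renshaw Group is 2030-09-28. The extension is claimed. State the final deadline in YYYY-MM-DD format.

12 months after 2030-09-28, on the same day of the month, is 2031-09-28.
2031-09-28 is a Sunday, so it moves to the preceding business day, 2031-09-26 (Friday).
Applying the 2 months extension: 2 months after 2031-09-26 is 2031-11-26.
2031-11-26 (Wednesday) is already a business day.
Final deadline: 2031-11-26.

2031-11-26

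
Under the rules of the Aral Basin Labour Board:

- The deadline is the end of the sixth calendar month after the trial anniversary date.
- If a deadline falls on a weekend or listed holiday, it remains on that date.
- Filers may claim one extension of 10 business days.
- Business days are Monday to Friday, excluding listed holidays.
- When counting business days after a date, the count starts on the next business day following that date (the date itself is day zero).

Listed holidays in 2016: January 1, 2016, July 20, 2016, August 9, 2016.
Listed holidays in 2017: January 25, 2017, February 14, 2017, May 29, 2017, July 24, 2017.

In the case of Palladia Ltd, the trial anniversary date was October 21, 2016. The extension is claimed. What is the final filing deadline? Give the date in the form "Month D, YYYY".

The sixth month after October 21, 2016 is April 2017, whose last day is April 30, 2017.
No adjustment is made for weekends or holidays, so April 30, 2017 stands.
The 10-business-day extension runs from April 30, 2017 to May 12, 2017.
No adjustment is made for weekends or holidays, so May 12, 2017 stands.
Final deadline: May 12, 2017.

May 12, 2017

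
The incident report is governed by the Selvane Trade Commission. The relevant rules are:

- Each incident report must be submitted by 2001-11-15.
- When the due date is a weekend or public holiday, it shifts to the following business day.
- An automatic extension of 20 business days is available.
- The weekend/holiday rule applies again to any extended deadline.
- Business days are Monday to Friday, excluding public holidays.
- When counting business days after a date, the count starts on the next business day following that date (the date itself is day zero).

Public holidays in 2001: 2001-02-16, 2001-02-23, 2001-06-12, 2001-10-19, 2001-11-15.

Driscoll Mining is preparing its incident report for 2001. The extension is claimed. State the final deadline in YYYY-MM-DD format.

Start from the fixed due date, 2001-11-15.
Because 2001-11-15 is a listed holiday, the deadline becomes 2001-11-16 (Friday).
Counting 20 further business days from 2001-11-16 reaches 2001-12-14.
2001-12-14 is a Friday and not a listed holiday, so it stands.
The final due date is 2001-12-14.

2001-12-14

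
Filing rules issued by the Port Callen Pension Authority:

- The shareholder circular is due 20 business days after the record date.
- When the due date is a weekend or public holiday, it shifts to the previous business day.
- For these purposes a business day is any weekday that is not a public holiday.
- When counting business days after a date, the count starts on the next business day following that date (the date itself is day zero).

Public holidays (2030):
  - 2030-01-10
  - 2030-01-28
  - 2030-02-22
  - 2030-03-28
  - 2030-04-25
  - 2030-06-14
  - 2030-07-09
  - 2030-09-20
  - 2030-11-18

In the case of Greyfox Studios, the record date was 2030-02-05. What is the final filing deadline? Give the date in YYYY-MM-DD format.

Counting 20 business days after 2030-02-05 (skipping weekends and listed holidays) reaches 2030-03-06.
2030-03-06 (Wednesday) is already a business day.
Final deadline: 2030-03-06.

2030-03-06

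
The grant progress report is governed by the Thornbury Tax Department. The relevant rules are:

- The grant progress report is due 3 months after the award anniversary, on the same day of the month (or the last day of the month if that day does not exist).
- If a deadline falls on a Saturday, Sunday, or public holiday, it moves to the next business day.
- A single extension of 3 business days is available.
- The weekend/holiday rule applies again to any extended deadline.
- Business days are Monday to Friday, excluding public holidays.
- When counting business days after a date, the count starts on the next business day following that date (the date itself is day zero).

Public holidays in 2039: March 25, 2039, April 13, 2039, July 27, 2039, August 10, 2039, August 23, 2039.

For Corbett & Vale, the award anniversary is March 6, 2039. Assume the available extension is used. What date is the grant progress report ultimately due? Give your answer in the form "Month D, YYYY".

June 9, 2039

3 months after March 6, 2039, on the same day of the month, is June 6, 2039.
June 6, 2039 falls on a Monday, which is a business day, so no adjustment is needed.
The 3-business-day extension runs from June 6, 2039 to June 9, 2039.
June 9, 2039 is a Thursday and not a listed holiday, so it stands.
The final due date is June 9, 2039.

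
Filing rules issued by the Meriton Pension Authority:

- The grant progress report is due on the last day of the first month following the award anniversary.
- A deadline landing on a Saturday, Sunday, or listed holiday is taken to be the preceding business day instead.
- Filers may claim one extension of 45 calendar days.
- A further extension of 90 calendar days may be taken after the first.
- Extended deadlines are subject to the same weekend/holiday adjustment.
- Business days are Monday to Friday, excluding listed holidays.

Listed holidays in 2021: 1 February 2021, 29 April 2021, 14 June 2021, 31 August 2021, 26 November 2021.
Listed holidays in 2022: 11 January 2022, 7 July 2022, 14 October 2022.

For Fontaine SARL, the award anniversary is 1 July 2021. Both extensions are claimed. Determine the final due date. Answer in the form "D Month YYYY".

The first month after 1 July 2021 is August 2021, whose last day is 31 August 2021.
Because 31 August 2021 is a listed holiday, the deadline becomes 30 August 2021 (Monday).
With the 45-day extension, 30 August 2021 becomes 14 October 2021.
Since 14 October 2021 is a Thursday and not a holiday, the date is unchanged.
The 90-calendar-day extension moves the deadline from 14 October 2021 to 12 January 2022.
12 January 2022 (Wednesday) is already a business day.
Deadline: 12 January 2022.

12 January 2022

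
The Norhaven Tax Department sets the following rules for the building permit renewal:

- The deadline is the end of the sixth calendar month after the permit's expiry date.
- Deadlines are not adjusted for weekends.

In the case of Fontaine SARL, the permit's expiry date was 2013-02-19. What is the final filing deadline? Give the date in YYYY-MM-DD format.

6 months after 2013-02-19 falls in August 2013; the last day of that month is 2013-08-31.
No adjustment is made for weekends or holidays, so 2013-08-31 stands.
Deadline: 2013-08-31.

2013-08-31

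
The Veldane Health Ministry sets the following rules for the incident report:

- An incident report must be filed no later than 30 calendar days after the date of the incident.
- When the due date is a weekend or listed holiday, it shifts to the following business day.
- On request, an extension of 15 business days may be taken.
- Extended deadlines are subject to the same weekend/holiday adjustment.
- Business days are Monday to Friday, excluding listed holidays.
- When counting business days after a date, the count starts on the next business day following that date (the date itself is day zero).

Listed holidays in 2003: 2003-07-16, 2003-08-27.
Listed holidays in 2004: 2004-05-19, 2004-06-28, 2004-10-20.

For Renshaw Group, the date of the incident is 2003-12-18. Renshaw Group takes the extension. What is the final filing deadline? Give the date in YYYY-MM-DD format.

Adding 30 calendar days to 2003-12-18 gives 2004-01-17.
2004-01-17 is a Saturday, so it moves to the next business day, 2004-01-19 (Monday).
Applying the 15-business-day extension: 15 business days after 2004-01-19 is 2004-02-09.
2004-02-09 falls on a Monday, which is a business day, so no adjustment is needed.
So the filing is due 2004-02-09.

2004-02-09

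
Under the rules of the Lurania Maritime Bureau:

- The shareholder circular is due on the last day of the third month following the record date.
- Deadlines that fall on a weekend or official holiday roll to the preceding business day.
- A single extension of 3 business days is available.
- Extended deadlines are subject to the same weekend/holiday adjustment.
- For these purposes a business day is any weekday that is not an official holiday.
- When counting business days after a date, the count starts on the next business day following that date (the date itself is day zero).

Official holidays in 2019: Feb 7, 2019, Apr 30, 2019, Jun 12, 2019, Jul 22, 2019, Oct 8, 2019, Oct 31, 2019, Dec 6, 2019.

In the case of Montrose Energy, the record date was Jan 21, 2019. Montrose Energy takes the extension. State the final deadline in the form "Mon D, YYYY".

3 months after Jan 21, 2019 is April 2019; that month ends on Apr 30, 2019.
Apr 30, 2019 is a listed holiday; the preceding business day is Apr 29, 2019 (Monday).
Applying the 3-business-day extension: 3 business days after Apr 29, 2019 is May 3, 2019.
May 3, 2019 is a Friday and not a listed holiday, so it stands.
Deadline: May 3, 2019.

May 3, 2019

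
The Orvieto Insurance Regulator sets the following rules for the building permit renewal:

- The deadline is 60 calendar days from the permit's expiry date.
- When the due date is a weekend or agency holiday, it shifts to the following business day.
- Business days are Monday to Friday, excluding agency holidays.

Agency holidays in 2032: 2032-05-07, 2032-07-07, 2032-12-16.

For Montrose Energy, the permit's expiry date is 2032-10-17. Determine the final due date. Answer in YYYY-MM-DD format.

2032-12-17

60 calendar days after 2032-10-17 is 2032-12-16.
2032-12-16 is a listed holiday, so it moves to the next business day, 2032-12-17 (Friday).
Deadline: 2032-12-17.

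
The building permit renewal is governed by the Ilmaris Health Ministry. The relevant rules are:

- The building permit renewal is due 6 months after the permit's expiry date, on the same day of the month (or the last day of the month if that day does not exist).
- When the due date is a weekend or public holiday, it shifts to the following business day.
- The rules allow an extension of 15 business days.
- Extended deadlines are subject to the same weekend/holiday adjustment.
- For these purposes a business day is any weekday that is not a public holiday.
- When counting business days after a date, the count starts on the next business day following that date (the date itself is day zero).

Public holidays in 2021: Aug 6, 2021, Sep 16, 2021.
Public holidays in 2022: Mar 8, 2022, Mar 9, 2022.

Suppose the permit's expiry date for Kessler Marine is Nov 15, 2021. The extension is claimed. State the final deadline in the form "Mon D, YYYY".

Moving 6 months forward from Nov 15, 2021 on the corresponding day gives May 15, 2022.
May 15, 2022 falls on a Sunday. Rolling to the next business day gives May 16, 2022, a Monday.
Counting 15 further business days from May 16, 2022 reaches Jun 6, 2022.
Jun 6, 2022 (Monday) is already a business day.
Deadline: Jun 6, 2022.

Jun 6, 2022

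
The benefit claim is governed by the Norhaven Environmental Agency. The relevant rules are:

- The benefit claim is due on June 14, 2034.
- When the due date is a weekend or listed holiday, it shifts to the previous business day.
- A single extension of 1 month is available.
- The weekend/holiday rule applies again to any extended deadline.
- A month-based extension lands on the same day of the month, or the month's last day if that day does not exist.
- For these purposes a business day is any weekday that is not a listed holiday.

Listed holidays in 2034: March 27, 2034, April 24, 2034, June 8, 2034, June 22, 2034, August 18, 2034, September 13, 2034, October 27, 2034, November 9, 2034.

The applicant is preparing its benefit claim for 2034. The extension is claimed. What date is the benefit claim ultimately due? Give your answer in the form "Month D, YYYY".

July 14, 2034

The statutory due date is June 14, 2034.
June 14, 2034 is a Wednesday and not a listed holiday, so it stands.
Applying the 1 month extension: 1 month after June 14, 2034 is July 14, 2034.
July 14, 2034 falls on a Friday, which is a business day, so no adjustment is needed.
Deadline: July 14, 2034.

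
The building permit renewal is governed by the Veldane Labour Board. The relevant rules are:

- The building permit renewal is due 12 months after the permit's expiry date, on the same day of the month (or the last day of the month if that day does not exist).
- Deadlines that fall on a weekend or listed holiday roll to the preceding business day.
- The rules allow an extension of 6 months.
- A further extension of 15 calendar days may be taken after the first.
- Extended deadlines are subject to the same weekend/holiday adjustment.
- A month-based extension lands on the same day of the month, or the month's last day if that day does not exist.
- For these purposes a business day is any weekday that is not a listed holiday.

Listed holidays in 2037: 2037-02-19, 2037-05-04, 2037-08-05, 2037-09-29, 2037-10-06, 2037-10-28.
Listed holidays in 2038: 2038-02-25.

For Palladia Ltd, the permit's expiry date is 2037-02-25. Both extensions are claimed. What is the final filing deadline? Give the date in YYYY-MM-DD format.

2038-09-08

Moving 12 months forward from 2037-02-25 on the corresponding day gives 2038-02-25.
2038-02-25 is a listed holiday, so it moves to the preceding business day, 2038-02-24 (Wednesday).
The 6 months extension carries 2038-02-24 to 2038-08-24.
2038-08-24 falls on a Tuesday, which is a business day, so no adjustment is needed.
With the 15-day extension, 2038-08-24 becomes 2038-09-08.
Since 2038-09-08 is a Wednesday and not a holiday, the date is unchanged.
Final deadline: 2038-09-08.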